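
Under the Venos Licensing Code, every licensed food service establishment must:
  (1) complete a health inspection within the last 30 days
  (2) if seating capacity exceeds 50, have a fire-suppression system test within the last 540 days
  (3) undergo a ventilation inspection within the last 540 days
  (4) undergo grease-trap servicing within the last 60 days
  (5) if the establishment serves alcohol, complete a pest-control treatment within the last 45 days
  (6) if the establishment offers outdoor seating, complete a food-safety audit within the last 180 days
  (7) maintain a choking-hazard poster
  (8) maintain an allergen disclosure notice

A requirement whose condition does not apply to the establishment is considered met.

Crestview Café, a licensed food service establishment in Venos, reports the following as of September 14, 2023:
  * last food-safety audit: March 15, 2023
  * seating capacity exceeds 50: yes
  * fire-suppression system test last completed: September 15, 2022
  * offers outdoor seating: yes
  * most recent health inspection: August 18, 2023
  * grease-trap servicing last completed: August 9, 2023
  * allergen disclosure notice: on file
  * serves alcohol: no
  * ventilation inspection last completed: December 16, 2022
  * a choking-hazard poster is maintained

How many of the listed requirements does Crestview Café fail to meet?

1

1. health inspection 27 days ago vs limit 30 → met
2. condition 'seating capacity exceeds 50' holds; fire-suppression system test 364 days ago vs limit 540 → met
3. ventilation inspection 272 days ago vs limit 540 → met
4. grease-trap servicing 36 days ago vs limit 60 → met
5. condition 'serves alcohol' does not hold → requirement n/a → met
6. condition 'offers outdoor seating' holds; food-safety audit 183 days ago vs limit 180 → not met
7. choking-hazard poster present → met
8. allergen disclosure notice present → met
Not met: 1 of 8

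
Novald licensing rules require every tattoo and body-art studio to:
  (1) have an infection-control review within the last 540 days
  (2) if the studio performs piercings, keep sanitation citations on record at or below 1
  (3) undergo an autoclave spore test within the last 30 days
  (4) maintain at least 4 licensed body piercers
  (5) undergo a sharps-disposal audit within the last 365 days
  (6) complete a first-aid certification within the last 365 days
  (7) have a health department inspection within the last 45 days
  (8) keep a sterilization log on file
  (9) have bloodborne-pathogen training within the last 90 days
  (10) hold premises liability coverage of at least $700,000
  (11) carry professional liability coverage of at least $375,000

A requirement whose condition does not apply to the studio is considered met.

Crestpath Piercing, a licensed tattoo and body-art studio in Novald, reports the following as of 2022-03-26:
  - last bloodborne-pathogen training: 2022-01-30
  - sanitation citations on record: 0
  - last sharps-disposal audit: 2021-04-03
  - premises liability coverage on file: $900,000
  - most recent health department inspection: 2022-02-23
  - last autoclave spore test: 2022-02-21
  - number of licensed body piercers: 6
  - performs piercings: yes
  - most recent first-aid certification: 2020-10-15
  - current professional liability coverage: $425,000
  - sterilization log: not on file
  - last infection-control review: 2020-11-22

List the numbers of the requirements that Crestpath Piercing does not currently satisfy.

3, 6, 8

1. infection-control review 489 days ago vs limit 540 → met
2. condition 'performs piercings' holds; sanitation citations on record 0 ≤ 1 → met
3. autoclave spore test 33 days ago vs limit 30 → not met
4. licensed body piercers 6 ≥ 4 → met
5. sharps-disposal audit 357 days ago vs limit 365 → met
6. first-aid certification 527 days ago vs limit 365 → not met
7. health department inspection 31 days ago vs limit 45 → met
8. sterilization log absent → not met
9. bloodborne-pathogen training 55 days ago vs limit 90 → met
10. premises liability coverage $900,000 ≥ $700,000 → met
11. professional liability coverage $425,000 ≥ $375,000 → met
Not met: 3, 6, 8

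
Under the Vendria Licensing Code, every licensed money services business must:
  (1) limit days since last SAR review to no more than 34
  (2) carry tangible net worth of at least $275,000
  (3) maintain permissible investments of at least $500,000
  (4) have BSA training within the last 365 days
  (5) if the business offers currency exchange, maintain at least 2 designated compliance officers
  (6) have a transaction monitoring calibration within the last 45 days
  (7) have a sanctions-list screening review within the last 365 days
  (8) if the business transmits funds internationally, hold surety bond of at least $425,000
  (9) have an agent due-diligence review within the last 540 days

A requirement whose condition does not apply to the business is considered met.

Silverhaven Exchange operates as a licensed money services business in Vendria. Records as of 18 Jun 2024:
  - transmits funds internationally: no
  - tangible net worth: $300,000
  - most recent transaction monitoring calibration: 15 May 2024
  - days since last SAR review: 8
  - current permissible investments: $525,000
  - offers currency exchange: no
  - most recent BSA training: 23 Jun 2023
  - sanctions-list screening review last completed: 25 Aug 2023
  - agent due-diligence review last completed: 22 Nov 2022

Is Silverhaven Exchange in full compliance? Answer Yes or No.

No

1. days since last SAR review 8 ≤ 34 → met
2. tangible net worth $300,000 ≥ $275,000 → met
3. permissible investments $525,000 ≥ $500,000 → met
4. BSA training 361 days ago vs limit 365 → met
5. condition 'offers currency exchange' does not hold → requirement n/a → met
6. transaction monitoring calibration 34 days ago vs limit 45 → met
7. sanctions-list screening review 298 days ago vs limit 365 → met
8. condition 'transmits funds internationally' does not hold → requirement n/a → met
9. agent due-diligence review 574 days ago vs limit 540 → not met
Not met: 9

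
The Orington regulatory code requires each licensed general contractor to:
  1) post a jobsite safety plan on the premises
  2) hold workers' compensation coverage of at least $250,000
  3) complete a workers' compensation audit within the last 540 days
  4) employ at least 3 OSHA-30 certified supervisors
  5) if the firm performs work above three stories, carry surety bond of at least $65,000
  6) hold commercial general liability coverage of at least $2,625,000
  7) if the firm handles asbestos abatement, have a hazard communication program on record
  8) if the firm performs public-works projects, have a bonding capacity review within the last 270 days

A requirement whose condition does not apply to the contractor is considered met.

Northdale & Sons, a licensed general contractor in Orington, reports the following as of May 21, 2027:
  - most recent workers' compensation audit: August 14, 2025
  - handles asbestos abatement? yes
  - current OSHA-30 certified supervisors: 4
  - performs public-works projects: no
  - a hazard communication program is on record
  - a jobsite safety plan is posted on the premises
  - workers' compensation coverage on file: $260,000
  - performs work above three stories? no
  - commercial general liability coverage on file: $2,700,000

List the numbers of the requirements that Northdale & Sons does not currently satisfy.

1. jobsite safety plan present → met
2. workers' compensation coverage $260,000 ≥ $250,000 → met
3. workers' compensation audit 645 days ago vs limit 540 → not met
4. OSHA-30 certified supervisors 4 ≥ 3 → met
5. condition 'performs work above three stories' does not hold → requirement n/a → met
6. commercial general liability coverage $2,700,000 ≥ $2,625,000 → met
7. condition 'handles asbestos abatement' holds; hazard communication program present → met
8. condition 'performs public-works projects' does not hold → requirement n/a → met
Not met: 3

3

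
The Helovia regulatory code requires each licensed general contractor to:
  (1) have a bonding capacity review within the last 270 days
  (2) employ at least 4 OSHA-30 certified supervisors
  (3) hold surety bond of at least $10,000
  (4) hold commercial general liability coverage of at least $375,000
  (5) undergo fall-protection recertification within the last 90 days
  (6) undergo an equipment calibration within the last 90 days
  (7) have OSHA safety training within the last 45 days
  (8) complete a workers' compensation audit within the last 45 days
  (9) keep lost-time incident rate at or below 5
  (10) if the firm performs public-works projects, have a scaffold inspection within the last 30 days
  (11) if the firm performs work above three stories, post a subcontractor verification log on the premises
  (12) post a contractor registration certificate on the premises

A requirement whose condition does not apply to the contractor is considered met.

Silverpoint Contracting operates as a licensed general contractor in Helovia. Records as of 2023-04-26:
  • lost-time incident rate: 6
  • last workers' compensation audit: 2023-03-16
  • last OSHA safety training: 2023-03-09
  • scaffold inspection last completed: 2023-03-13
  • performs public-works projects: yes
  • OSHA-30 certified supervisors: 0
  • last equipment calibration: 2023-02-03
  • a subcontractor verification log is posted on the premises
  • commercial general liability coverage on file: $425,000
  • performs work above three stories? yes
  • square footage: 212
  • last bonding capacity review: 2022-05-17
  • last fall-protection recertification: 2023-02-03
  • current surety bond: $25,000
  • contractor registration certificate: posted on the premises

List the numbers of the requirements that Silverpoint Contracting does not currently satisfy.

1, 2, 7, 9, 10

1. bonding capacity review 344 days ago vs limit 270 → not met
2. OSHA-30 certified supervisors 0 < 4 → not met
3. surety bond $25,000 ≥ $10,000 → met
4. commercial general liability coverage $425,000 ≥ $375,000 → met
5. fall-protection recertification 82 days ago vs limit 90 → met
6. equipment calibration 82 days ago vs limit 90 → met
7. OSHA safety training 48 days ago vs limit 45 → not met
8. workers' compensation audit 41 days ago vs limit 45 → met
9. lost-time incident rate 6 > 5 → not met
10. condition 'performs public-works projects' holds; scaffold inspection 44 days ago vs limit 30 → not met
11. condition 'performs work above three stories' holds; subcontractor verification log present → met
12. contractor registration certificate present → met
Not met: 1, 2, 7, 9, 10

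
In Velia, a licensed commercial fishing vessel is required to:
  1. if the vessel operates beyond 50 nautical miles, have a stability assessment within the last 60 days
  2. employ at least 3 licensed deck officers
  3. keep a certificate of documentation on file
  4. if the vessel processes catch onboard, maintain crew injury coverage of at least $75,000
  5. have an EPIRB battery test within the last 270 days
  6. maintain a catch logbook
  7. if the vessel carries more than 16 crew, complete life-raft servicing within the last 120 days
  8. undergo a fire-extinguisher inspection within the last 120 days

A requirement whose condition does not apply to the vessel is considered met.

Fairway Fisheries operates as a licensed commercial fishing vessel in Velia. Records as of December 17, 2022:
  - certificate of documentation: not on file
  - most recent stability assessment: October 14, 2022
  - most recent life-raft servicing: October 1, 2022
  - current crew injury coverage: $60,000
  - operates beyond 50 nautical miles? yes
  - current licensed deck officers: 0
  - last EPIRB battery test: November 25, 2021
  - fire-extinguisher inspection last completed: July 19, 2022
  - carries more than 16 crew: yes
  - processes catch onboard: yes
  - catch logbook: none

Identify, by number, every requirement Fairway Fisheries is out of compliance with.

1. condition 'operates beyond 50 nautical miles' holds; stability assessment 64 days ago vs limit 60 → not met
2. licensed deck officers 0 < 3 → not met
3. certificate of documentation absent → not met
4. condition 'processes catch onboard' holds; crew injury coverage $60,000 < $75,000 → not met
5. EPIRB battery test 387 days ago vs limit 270 → not met
6. catch logbook absent → not met
7. condition 'carries more than 16 crew' holds; life-raft servicing 77 days ago vs limit 120 → met
8. fire-extinguisher inspection 151 days ago vs limit 120 → not met
Not met: 1, 2, 3, 4, 5, 6, 8

1, 2, 3, 4, 5, 6, 8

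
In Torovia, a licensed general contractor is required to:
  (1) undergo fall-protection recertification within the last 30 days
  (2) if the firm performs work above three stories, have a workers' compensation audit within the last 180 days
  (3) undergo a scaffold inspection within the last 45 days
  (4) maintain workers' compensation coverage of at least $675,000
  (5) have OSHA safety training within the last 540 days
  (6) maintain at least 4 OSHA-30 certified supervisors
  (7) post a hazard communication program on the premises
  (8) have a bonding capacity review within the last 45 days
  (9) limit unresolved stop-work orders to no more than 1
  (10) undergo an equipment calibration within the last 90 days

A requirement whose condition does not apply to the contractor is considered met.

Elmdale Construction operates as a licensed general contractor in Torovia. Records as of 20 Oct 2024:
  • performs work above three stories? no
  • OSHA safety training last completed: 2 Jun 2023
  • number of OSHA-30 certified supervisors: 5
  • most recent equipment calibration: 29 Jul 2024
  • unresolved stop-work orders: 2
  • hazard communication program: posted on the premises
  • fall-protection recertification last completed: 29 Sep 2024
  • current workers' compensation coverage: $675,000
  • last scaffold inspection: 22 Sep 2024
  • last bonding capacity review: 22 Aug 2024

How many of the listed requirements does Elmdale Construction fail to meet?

1. fall-protection recertification 21 days ago vs limit 30 → met
2. condition 'performs work above three stories' does not hold → requirement n/a → met
3. scaffold inspection 28 days ago vs limit 45 → met
4. workers' compensation coverage $675,000 ≥ $675,000 → met
5. OSHA safety training 506 days ago vs limit 540 → met
6. OSHA-30 certified supervisors 5 ≥ 4 → met
7. hazard communication program present → met
8. bonding capacity review 59 days ago vs limit 45 → not met
9. unresolved stop-work orders 2 > 1 → not met
10. equipment calibration 83 days ago vs limit 90 → met
Not met: 2 of 10

2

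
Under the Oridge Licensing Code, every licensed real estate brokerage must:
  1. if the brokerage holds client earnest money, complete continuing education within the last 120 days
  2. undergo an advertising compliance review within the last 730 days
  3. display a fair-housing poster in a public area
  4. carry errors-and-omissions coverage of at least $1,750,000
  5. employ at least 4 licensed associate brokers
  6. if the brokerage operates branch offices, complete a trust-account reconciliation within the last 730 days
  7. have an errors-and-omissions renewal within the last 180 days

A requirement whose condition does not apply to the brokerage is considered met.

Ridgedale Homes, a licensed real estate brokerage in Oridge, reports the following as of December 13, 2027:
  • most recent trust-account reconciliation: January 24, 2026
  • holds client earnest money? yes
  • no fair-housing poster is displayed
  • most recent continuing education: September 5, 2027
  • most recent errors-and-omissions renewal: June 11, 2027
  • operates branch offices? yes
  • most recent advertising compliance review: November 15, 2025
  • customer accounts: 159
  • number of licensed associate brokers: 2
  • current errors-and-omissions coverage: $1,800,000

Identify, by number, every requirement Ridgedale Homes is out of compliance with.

2, 3, 5, 7

1. condition 'holds client earnest money' holds; continuing education 99 days ago vs limit 120 → met
2. advertising compliance review 758 days ago vs limit 730 → not met
3. fair-housing poster absent → not met
4. errors-and-omissions coverage $1,800,000 ≥ $1,750,000 → met
5. licensed associate brokers 2 < 4 → not met
6. condition 'operates branch offices' holds; trust-account reconciliation 688 days ago vs limit 730 → met
7. errors-and-omissions renewal 185 days ago vs limit 180 → not met
Not met: 2, 3, 5, 7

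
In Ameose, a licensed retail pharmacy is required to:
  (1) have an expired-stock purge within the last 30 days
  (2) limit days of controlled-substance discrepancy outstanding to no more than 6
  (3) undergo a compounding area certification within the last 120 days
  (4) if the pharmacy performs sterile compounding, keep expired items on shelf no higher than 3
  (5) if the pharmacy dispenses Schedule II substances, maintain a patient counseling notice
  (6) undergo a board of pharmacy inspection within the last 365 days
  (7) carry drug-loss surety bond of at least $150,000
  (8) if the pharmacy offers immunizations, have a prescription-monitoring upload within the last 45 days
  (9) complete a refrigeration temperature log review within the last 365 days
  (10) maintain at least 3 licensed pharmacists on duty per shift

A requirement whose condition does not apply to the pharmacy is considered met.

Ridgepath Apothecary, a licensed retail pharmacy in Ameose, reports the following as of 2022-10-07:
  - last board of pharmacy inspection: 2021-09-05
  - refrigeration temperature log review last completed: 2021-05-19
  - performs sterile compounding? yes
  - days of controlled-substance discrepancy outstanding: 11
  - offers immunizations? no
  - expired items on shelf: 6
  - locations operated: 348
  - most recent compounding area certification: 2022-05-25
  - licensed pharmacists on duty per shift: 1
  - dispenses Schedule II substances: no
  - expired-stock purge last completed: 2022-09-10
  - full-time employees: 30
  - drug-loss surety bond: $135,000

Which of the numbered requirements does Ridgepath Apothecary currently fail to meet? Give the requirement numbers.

2, 3, 4, 6, 7, 9, 10

1. expired-stock purge 27 days ago vs limit 30 → met
2. days of controlled-substance discrepancy outstanding 11 > 6 → not met
3. compounding area certification 135 days ago vs limit 120 → not met
4. condition 'performs sterile compounding' holds; expired items on shelf 6 > 3 → not met
5. condition 'dispenses Schedule II substances' does not hold → requirement n/a → met
6. board of pharmacy inspection 397 days ago vs limit 365 → not met
7. drug-loss surety bond $135,000 < $150,000 → not met
8. condition 'offers immunizations' does not hold → requirement n/a → met
9. refrigeration temperature log review 506 days ago vs limit 365 → not met
10. licensed pharmacists on duty per shift 1 < 3 → not met
Not met: 2, 3, 4, 6, 7, 9, 10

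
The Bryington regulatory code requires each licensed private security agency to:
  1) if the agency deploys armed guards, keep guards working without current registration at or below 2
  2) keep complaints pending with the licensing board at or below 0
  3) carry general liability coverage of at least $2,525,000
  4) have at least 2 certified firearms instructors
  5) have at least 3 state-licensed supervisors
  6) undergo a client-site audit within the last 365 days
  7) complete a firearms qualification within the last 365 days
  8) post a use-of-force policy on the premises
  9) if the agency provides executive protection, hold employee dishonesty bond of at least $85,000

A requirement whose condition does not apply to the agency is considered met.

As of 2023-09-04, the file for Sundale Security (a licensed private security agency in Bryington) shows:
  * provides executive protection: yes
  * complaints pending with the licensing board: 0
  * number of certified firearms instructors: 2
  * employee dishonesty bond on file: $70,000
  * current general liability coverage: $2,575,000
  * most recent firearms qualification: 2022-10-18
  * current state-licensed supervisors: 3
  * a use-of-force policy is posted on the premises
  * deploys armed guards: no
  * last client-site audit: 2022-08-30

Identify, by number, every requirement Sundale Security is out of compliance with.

1. condition 'deploys armed guards' does not hold → requirement n/a → met
2. complaints pending with the licensing board 0 ≤ 0 → met
3. general liability coverage $2,575,000 ≥ $2,525,000 → met
4. certified firearms instructors 2 ≥ 2 → met
5. state-licensed supervisors 3 ≥ 3 → met
6. client-site audit 370 days ago vs limit 365 → not met
7. firearms qualification 321 days ago vs limit 365 → met
8. use-of-force policy present → met
9. condition 'provides executive protection' holds; employee dishonesty bond $70,000 < $85,000 → not met
Not met: 6, 9

6, 9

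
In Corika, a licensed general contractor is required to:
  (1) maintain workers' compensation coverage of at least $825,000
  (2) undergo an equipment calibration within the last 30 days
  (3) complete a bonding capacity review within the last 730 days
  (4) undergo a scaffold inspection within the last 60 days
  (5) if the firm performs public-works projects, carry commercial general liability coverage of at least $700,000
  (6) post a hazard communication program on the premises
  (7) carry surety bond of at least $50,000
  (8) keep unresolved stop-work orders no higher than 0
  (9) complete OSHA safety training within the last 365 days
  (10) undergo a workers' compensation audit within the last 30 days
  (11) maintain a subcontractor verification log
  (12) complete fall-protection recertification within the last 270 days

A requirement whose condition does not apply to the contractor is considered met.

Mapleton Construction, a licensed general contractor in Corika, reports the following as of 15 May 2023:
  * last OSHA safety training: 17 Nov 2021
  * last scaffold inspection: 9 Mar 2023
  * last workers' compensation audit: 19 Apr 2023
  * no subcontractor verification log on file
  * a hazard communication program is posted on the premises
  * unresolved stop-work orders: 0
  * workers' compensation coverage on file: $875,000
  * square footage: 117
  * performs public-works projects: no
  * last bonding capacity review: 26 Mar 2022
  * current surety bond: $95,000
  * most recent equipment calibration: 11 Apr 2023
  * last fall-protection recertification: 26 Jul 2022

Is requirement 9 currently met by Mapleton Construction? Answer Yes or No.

No

9. OSHA safety training 544 days ago vs limit 365 → not met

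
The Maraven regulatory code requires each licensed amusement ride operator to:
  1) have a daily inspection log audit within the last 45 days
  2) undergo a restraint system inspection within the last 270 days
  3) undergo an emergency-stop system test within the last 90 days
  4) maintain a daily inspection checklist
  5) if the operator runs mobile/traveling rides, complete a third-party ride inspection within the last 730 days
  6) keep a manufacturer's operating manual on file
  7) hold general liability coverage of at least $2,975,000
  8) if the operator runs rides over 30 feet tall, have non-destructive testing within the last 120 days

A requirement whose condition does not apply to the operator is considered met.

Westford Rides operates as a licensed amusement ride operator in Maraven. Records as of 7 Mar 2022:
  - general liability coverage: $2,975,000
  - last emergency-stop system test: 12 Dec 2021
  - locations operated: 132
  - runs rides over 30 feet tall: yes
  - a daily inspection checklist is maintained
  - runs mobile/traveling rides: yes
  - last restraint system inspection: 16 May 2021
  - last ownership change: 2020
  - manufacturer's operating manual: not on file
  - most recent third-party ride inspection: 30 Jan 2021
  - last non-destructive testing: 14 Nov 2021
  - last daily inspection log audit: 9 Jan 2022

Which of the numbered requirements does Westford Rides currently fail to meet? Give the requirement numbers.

1, 2, 6

1. daily inspection log audit 57 days ago vs limit 45 → not met
2. restraint system inspection 295 days ago vs limit 270 → not met
3. emergency-stop system test 85 days ago vs limit 90 → met
4. daily inspection checklist present → met
5. condition 'runs mobile/traveling rides' holds; third-party ride inspection 401 days ago vs limit 730 → met
6. manufacturer's operating manual absent → not met
7. general liability coverage $2,975,000 ≥ $2,975,000 → met
8. condition 'runs rides over 30 feet tall' holds; non-destructive testing 113 days ago vs limit 120 → met
Not met: 1, 2, 6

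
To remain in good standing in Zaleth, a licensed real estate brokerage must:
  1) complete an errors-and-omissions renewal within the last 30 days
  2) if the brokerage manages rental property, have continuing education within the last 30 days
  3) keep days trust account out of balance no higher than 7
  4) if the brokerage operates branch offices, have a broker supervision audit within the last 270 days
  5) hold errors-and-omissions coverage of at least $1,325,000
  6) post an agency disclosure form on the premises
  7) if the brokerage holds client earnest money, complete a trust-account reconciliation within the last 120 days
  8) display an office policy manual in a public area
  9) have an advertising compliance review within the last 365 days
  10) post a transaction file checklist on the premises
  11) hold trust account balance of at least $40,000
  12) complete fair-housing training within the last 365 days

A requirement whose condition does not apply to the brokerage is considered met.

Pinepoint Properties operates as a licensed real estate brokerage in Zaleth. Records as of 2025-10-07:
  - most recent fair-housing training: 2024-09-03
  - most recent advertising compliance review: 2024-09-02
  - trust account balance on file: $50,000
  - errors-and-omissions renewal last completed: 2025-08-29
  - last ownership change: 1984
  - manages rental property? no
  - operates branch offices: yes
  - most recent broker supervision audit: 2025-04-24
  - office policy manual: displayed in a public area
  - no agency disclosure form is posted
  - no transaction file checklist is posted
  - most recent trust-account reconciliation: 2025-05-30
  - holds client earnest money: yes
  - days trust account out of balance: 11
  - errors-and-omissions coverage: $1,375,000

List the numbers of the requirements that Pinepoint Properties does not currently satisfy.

1, 3, 6, 7, 9, 10, 12

1. errors-and-omissions renewal 39 days ago vs limit 30 → not met
2. condition 'manages rental property' does not hold → requirement n/a → met
3. days trust account out of balance 11 > 7 → not met
4. condition 'operates branch offices' holds; broker supervision audit 166 days ago vs limit 270 → met
5. errors-and-omissions coverage $1,375,000 ≥ $1,325,000 → met
6. agency disclosure form absent → not met
7. condition 'holds client earnest money' holds; trust-account reconciliation 130 days ago vs limit 120 → not met
8. office policy manual present → met
9. advertising compliance review 400 days ago vs limit 365 → not met
10. transaction file checklist absent → not met
11. trust account balance $50,000 ≥ $40,000 → met
12. fair-housing training 399 days ago vs limit 365 → not met
Not met: 1, 3, 6, 7, 9, 10, 12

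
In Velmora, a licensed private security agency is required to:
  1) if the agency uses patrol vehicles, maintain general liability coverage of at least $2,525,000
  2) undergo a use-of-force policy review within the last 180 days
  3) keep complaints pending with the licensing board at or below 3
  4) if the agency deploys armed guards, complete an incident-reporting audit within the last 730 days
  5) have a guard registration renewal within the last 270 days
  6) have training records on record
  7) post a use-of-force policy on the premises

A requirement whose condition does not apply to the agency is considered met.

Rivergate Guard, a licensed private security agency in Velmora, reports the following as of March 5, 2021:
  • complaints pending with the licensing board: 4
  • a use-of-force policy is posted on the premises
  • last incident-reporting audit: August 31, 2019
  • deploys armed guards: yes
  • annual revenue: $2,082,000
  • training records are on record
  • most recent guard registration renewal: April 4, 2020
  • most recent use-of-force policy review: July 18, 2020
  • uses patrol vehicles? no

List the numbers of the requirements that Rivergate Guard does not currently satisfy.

2, 3, 5

1. condition 'uses patrol vehicles' does not hold → requirement n/a → met
2. use-of-force policy review 230 days ago vs limit 180 → not met
3. complaints pending with the licensing board 4 > 3 → not met
4. condition 'deploys armed guards' holds; incident-reporting audit 552 days ago vs limit 730 → met
5. guard registration renewal 335 days ago vs limit 270 → not met
6. training records present → met
7. use-of-force policy present → met
Not met: 2, 3, 5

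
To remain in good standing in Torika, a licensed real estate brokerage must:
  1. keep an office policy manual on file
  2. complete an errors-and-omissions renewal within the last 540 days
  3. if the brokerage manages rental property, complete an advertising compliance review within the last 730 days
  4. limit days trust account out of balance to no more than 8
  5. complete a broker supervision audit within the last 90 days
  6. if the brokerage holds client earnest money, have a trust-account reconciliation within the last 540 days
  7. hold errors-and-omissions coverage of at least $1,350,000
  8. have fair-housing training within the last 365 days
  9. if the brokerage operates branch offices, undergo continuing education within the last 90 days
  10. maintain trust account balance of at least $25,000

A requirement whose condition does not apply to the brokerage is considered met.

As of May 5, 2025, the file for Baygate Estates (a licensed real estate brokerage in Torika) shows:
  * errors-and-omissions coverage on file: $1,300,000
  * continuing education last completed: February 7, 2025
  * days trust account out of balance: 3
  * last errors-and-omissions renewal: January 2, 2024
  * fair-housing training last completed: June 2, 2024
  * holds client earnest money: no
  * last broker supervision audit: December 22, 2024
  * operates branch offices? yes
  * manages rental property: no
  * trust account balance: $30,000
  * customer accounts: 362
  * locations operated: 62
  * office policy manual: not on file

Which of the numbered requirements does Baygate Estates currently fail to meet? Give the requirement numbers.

1. office policy manual absent → not met
2. errors-and-omissions renewal 489 days ago vs limit 540 → met
3. condition 'manages rental property' does not hold → requirement n/a → met
4. days trust account out of balance 3 ≤ 8 → met
5. broker supervision audit 134 days ago vs limit 90 → not met
6. condition 'holds client earnest money' does not hold → requirement n/a → met
7. errors-and-omissions coverage $1,300,000 < $1,350,000 → not met
8. fair-housing training 337 days ago vs limit 365 → met
9. condition 'operates branch offices' holds; continuing education 87 days ago vs limit 90 → met
10. trust account balance $30,000 ≥ $25,000 → met
Not met: 1, 5, 7

1, 5, 7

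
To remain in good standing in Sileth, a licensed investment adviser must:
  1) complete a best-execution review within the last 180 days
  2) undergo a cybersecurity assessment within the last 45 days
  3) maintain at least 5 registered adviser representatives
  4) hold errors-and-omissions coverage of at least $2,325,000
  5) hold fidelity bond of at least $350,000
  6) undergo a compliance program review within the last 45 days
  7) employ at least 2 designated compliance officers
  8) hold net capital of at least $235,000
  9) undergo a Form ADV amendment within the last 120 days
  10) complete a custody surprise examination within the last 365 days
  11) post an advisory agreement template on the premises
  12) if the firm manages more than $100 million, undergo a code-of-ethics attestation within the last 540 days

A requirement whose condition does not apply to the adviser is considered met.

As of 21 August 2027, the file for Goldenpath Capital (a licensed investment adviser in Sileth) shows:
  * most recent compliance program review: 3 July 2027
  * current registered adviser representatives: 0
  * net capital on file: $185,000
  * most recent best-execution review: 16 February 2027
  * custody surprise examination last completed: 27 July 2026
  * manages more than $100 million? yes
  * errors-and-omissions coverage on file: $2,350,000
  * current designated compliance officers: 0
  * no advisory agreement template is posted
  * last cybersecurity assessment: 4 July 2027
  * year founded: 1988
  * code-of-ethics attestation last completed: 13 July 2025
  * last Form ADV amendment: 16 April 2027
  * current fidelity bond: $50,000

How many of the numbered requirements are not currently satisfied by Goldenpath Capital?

1. best-execution review 186 days ago vs limit 180 → not met
2. cybersecurity assessment 48 days ago vs limit 45 → not met
3. registered adviser representatives 0 < 5 → not met
4. errors-and-omissions coverage $2,350,000 ≥ $2,325,000 → met
5. fidelity bond $50,000 < $350,000 → not met
6. compliance program review 49 days ago vs limit 45 → not met
7. designated compliance officers 0 < 2 → not met
8. net capital $185,000 < $235,000 → not met
9. Form ADV amendment 127 days ago vs limit 120 → not met
10. custody surprise examination 390 days ago vs limit 365 → not met
11. advisory agreement template absent → not met
12. condition 'manages more than $100 million' holds; code-of-ethics attestation 769 days ago vs limit 540 → not met
Not met: 11 of 12

11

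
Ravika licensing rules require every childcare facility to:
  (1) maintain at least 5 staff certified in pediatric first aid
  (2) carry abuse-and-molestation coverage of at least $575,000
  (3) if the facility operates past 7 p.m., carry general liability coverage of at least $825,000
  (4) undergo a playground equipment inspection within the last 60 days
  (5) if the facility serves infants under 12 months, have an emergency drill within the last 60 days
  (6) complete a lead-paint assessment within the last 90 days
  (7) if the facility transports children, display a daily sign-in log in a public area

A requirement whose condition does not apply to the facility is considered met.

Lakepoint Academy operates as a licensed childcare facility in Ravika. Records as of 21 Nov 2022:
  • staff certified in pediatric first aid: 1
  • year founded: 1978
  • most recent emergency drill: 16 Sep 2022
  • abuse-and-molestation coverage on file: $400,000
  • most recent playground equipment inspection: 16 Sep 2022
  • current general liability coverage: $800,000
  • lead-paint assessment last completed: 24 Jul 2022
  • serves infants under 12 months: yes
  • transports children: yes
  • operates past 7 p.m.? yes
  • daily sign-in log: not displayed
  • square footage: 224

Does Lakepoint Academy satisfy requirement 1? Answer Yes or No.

No

1. staff certified in pediatric first aid 1 < 5 → not met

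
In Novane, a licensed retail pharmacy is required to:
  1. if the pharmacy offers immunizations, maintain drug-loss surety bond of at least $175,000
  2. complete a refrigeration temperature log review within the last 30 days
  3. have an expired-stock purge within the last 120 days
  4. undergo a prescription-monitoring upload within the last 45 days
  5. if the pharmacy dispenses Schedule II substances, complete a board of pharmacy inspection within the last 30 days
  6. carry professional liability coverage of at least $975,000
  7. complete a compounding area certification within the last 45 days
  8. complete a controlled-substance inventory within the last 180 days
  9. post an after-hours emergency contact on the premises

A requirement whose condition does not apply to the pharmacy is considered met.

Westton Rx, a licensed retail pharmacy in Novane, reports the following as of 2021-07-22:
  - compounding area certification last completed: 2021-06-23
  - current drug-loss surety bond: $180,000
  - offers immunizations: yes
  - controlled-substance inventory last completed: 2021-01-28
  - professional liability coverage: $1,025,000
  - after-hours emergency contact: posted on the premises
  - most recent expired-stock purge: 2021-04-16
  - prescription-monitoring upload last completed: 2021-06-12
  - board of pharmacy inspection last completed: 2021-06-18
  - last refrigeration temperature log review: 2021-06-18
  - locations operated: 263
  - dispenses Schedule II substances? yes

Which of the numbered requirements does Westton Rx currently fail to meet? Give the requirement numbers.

2, 5

1. condition 'offers immunizations' holds; drug-loss surety bond $180,000 ≥ $175,000 → met
2. refrigeration temperature log review 34 days ago vs limit 30 → not met
3. expired-stock purge 97 days ago vs limit 120 → met
4. prescription-monitoring upload 40 days ago vs limit 45 → met
5. condition 'dispenses Schedule II substances' holds; board of pharmacy inspection 34 days ago vs limit 30 → not met
6. professional liability coverage $1,025,000 ≥ $975,000 → met
7. compounding area certification 29 days ago vs limit 45 → met
8. controlled-substance inventory 175 days ago vs limit 180 → met
9. after-hours emergency contact present → met
Not met: 2, 5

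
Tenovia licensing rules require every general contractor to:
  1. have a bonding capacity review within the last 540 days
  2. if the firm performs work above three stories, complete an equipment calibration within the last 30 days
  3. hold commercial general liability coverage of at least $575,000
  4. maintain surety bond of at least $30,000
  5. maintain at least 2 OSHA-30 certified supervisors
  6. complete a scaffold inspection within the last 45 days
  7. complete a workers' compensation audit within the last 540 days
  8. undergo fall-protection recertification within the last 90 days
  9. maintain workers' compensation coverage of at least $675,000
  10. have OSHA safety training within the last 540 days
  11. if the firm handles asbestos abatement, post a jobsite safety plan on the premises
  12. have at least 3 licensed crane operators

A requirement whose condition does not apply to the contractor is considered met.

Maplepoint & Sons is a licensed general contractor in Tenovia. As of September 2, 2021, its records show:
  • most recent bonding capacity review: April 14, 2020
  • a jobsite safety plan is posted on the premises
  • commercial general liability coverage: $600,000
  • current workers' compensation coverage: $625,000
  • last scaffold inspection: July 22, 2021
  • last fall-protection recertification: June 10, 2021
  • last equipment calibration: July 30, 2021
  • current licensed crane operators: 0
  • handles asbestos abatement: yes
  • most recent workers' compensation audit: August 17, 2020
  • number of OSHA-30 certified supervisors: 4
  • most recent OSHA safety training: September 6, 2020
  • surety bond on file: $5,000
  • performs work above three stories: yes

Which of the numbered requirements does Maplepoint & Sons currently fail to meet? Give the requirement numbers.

1. bonding capacity review 506 days ago vs limit 540 → met
2. condition 'performs work above three stories' holds; equipment calibration 34 days ago vs limit 30 → not met
3. commercial general liability coverage $600,000 ≥ $575,000 → met
4. surety bond $5,000 < $30,000 → not met
5. OSHA-30 certified supervisors 4 ≥ 2 → met
6. scaffold inspection 42 days ago vs limit 45 → met
7. workers' compensation audit 381 days ago vs limit 540 → met
8. fall-protection recertification 84 days ago vs limit 90 → met
9. workers' compensation coverage $625,000 < $675,000 → not met
10. OSHA safety training 361 days ago vs limit 540 → met
11. condition 'handles asbestos abatement' holds; jobsite safety plan present → met
12. licensed crane operators 0 < 3 → not met
Not met: 2, 4, 9, 12

2, 4, 9, 12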